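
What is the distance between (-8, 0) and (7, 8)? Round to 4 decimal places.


d = sqrt((7--8)^2 + (8-0)^2) = 17

17


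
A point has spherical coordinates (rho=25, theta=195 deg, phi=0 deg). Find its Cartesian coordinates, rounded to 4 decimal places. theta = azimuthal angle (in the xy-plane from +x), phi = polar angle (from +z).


x = 25 * sin(0) * cos(195) = 0
y = 25 * sin(0) * sin(195) = 0
z = 25 * cos(0) = 25

(0, 0, 25)


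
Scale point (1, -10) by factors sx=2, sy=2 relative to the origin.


Scaling: (x*sx, y*sy) = (1*2, -10*2) = (2, -20)

(2, -20)


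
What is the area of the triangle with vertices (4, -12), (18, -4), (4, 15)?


Area = |x1(y2-y3) + x2(y3-y1) + x3(y1-y2)| / 2
= |4*(-4-15) + 18*(15--12) + 4*(-12--4)| / 2
= 189

189


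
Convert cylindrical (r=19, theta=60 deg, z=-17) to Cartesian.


x = 19 * cos(60) = 9.5
y = 19 * sin(60) = 16.4545
z = -17

(9.5, 16.4545, -17)


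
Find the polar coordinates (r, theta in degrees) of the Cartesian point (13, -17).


r = sqrt(13^2 + (-17)^2) = 21.4009
theta = atan2(-17, 13) = 307.4054 degrees

r = 21.4009, theta = 307.4054 degrees


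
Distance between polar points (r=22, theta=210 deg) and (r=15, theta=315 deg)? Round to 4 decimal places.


d = sqrt(r1^2 + r2^2 - 2*r1*r2*cos(t2-t1))
d = sqrt(22^2 + 15^2 - 2*22*15*cos(315-210)) = 29.6618

29.6618


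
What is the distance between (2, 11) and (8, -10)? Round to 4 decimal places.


d = sqrt((8-2)^2 + (-10-11)^2) = 21.8403

21.8403


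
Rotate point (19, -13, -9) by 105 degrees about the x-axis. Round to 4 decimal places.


x' = 19
y' = -13*cos(105) - -9*sin(105) = 12.058
z' = -13*sin(105) + -9*cos(105) = -10.2277

(19, 12.058, -10.2277)


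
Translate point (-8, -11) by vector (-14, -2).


Translation: (x+dx, y+dy) = (-8+-14, -11+-2) = (-22, -13)

(-22, -13)


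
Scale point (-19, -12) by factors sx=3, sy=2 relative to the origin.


Scaling: (x*sx, y*sy) = (-19*3, -12*2) = (-57, -24)

(-57, -24)


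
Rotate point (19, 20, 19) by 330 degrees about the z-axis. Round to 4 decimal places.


x' = 19*cos(330) - 20*sin(330) = 26.4545
y' = 19*sin(330) + 20*cos(330) = 7.8205
z' = 19

(26.4545, 7.8205, 19)


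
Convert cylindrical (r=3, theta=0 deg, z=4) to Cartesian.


x = 3 * cos(0) = 3
y = 3 * sin(0) = 0
z = 4

(3, 0, 4)


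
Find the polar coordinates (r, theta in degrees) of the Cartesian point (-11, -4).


r = sqrt((-11)^2 + (-4)^2) = 11.7047
theta = atan2(-4, -11) = 199.9831 degrees

r = 11.7047, theta = 199.9831 degrees


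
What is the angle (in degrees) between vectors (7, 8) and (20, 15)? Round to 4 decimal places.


dot = 7*20 + 8*15 = 260
|u| = 10.6301, |v| = 25
cos(angle) = 0.9783
angle = 11.9442 degrees

11.9442 degrees


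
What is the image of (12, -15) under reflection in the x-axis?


Reflection across x-axis: (x, y) -> (x, -y)
(12, -15) -> (12, 15)

(12, 15)


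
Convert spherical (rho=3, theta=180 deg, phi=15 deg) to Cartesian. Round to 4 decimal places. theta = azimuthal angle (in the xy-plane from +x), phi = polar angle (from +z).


x = 3 * sin(15) * cos(180) = -0.7765
y = 3 * sin(15) * sin(180) = 0
z = 3 * cos(15) = 2.8978

(-0.7765, 0, 2.8978)


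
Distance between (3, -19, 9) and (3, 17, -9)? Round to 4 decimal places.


d = sqrt((3-3)^2 + (17--19)^2 + (-9-9)^2) = 40.2492

40.2492


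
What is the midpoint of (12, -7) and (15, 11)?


Midpoint = ((12+15)/2, (-7+11)/2) = (13.5, 2)

(13.5, 2)


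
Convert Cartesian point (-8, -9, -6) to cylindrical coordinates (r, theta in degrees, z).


r = sqrt((-8)^2 + (-9)^2) = 12.0416
theta = atan2(-9, -8) = 228.3665 deg
z = -6

r = 12.0416, theta = 228.3665 deg, z = -6


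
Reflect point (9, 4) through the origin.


Reflection through origin: (x, y) -> (-x, -y)
(9, 4) -> (-9, -4)

(-9, -4)


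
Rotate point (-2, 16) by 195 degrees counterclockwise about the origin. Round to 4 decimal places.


x' = -2*cos(195) - 16*sin(195) = 6.073
y' = -2*sin(195) + 16*cos(195) = -14.9372

(6.073, -14.9372)


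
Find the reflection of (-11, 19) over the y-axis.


Reflection across y-axis: (x, y) -> (-x, y)
(-11, 19) -> (11, 19)

(11, 19)


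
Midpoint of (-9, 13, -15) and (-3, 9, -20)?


Midpoint = ((-9+-3)/2, (13+9)/2, (-15+-20)/2) = (-6, 11, -17.5)

(-6, 11, -17.5)


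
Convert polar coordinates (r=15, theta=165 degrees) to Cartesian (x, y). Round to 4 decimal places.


x = 15 * cos(165) = -14.4889
y = 15 * sin(165) = 3.8823

(-14.4889, 3.8823)


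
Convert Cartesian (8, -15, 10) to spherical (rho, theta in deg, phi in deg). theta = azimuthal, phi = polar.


rho = sqrt(8^2 + (-15)^2 + 10^2) = 19.7231
theta = atan2(-15, 8) = 298.0725 deg
phi = acos(10/19.7231) = 59.5345 deg

rho = 19.7231, theta = 298.0725 deg, phi = 59.5345 deg


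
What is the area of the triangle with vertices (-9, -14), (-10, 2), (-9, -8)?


Area = |x1(y2-y3) + x2(y3-y1) + x3(y1-y2)| / 2
= |-9*(2--8) + -10*(-8--14) + -9*(-14-2)| / 2
= 3

3


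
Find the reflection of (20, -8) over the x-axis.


Reflection across x-axis: (x, y) -> (x, -y)
(20, -8) -> (20, 8)

(20, 8)


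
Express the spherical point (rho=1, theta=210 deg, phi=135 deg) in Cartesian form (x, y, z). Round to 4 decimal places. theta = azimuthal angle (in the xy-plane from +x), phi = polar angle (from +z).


x = 1 * sin(135) * cos(210) = -0.6124
y = 1 * sin(135) * sin(210) = -0.3536
z = 1 * cos(135) = -0.7071

(-0.6124, -0.3536, -0.7071)


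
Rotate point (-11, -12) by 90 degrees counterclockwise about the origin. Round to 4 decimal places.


x' = -11*cos(90) - -12*sin(90) = 12
y' = -11*sin(90) + -12*cos(90) = -11

(12, -11)


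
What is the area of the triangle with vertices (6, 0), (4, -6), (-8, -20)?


Area = |x1(y2-y3) + x2(y3-y1) + x3(y1-y2)| / 2
= |6*(-6--20) + 4*(-20-0) + -8*(0--6)| / 2
= 22

22


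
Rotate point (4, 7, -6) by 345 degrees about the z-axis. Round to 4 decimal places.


x' = 4*cos(345) - 7*sin(345) = 5.6754
y' = 4*sin(345) + 7*cos(345) = 5.7262
z' = -6

(5.6754, 5.7262, -6)


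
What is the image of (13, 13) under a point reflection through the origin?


Reflection through origin: (x, y) -> (-x, -y)
(13, 13) -> (-13, -13)

(-13, -13)


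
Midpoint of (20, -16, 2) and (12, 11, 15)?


Midpoint = ((20+12)/2, (-16+11)/2, (2+15)/2) = (16, -2.5, 8.5)

(16, -2.5, 8.5)


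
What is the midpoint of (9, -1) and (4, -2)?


Midpoint = ((9+4)/2, (-1+-2)/2) = (6.5, -1.5)

(6.5, -1.5)


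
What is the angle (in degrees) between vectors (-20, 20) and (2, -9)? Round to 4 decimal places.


dot = -20*2 + 20*-9 = -220
|u| = 28.2843, |v| = 9.2195
cos(angle) = -0.8437
angle = 147.5288 degrees

147.5288 degrees


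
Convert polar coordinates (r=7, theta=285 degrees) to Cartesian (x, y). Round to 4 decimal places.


x = 7 * cos(285) = 1.8117
y = 7 * sin(285) = -6.7615

(1.8117, -6.7615)


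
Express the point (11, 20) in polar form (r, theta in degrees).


r = sqrt(11^2 + 20^2) = 22.8254
theta = atan2(20, 11) = 61.1892 degrees

r = 22.8254, theta = 61.1892 degrees


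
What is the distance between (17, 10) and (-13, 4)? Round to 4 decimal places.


d = sqrt((-13-17)^2 + (4-10)^2) = 30.5941

30.5941


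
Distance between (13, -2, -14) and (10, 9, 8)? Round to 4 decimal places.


d = sqrt((10-13)^2 + (9--2)^2 + (8--14)^2) = 24.779

24.779


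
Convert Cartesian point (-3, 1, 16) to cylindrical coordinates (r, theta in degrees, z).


r = sqrt((-3)^2 + 1^2) = 3.1623
theta = atan2(1, -3) = 161.5651 deg
z = 16

r = 3.1623, theta = 161.5651 deg, z = 16


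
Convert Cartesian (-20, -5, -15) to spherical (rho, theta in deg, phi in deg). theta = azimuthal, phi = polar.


rho = sqrt((-20)^2 + (-5)^2 + (-15)^2) = 25.4951
theta = atan2(-5, -20) = 194.0362 deg
phi = acos(-15/25.4951) = 126.0399 deg

rho = 25.4951, theta = 194.0362 deg, phi = 126.0399 deg


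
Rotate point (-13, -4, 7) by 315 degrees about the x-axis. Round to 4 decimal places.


x' = -13
y' = -4*cos(315) - 7*sin(315) = 2.1213
z' = -4*sin(315) + 7*cos(315) = 7.7782

(-13, 2.1213, 7.7782)


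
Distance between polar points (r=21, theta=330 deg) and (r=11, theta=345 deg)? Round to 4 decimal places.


d = sqrt(r1^2 + r2^2 - 2*r1*r2*cos(t2-t1))
d = sqrt(21^2 + 11^2 - 2*21*11*cos(345-330)) = 10.7584

10.7584


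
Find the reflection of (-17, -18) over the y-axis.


Reflection across y-axis: (x, y) -> (-x, y)
(-17, -18) -> (17, -18)

(17, -18)


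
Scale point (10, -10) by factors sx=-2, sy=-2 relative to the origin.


Scaling: (x*sx, y*sy) = (10*-2, -10*-2) = (-20, 20)

(-20, 20)


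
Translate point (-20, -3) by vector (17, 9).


Translation: (x+dx, y+dy) = (-20+17, -3+9) = (-3, 6)

(-3, 6)


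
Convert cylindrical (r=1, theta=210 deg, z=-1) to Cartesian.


x = 1 * cos(210) = -0.866
y = 1 * sin(210) = -0.5
z = -1

(-0.866, -0.5, -1)


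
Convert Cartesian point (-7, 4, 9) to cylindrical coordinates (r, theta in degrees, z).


r = sqrt((-7)^2 + 4^2) = 8.0623
theta = atan2(4, -7) = 150.2551 deg
z = 9

r = 8.0623, theta = 150.2551 deg, z = 9


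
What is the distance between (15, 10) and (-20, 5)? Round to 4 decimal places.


d = sqrt((-20-15)^2 + (5-10)^2) = 35.3553

35.3553


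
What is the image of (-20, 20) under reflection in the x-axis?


Reflection across x-axis: (x, y) -> (x, -y)
(-20, 20) -> (-20, -20)

(-20, -20)


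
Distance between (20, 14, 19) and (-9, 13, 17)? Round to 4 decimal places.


d = sqrt((-9-20)^2 + (13-14)^2 + (17-19)^2) = 29.0861

29.0861


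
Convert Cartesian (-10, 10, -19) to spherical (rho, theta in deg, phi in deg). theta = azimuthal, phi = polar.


rho = sqrt((-10)^2 + 10^2 + (-19)^2) = 23.6854
theta = atan2(10, -10) = 135 deg
phi = acos(-19/23.6854) = 143.3388 deg

rho = 23.6854, theta = 135 deg, phi = 143.3388 deg


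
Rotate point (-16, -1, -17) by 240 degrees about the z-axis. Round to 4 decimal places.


x' = -16*cos(240) - -1*sin(240) = 7.134
y' = -16*sin(240) + -1*cos(240) = 14.3564
z' = -17

(7.134, 14.3564, -17)


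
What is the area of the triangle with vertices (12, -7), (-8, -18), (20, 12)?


Area = |x1(y2-y3) + x2(y3-y1) + x3(y1-y2)| / 2
= |12*(-18-12) + -8*(12--7) + 20*(-7--18)| / 2
= 146

146


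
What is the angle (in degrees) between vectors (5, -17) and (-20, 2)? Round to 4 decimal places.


dot = 5*-20 + -17*2 = -134
|u| = 17.72, |v| = 20.0998
cos(angle) = -0.3762
angle = 112.1001 degrees

112.1001 degrees


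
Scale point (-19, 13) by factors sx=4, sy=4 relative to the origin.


Scaling: (x*sx, y*sy) = (-19*4, 13*4) = (-76, 52)

(-76, 52)


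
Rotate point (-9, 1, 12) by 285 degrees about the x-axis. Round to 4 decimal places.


x' = -9
y' = 1*cos(285) - 12*sin(285) = 11.8499
z' = 1*sin(285) + 12*cos(285) = 2.1399

(-9, 11.8499, 2.1399)


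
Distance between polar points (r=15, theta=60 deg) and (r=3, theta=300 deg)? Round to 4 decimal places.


d = sqrt(r1^2 + r2^2 - 2*r1*r2*cos(t2-t1))
d = sqrt(15^2 + 3^2 - 2*15*3*cos(300-60)) = 16.7033

16.7033


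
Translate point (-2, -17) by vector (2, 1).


Translation: (x+dx, y+dy) = (-2+2, -17+1) = (0, -16)

(0, -16)


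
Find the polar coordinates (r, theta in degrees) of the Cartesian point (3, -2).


r = sqrt(3^2 + (-2)^2) = 3.6056
theta = atan2(-2, 3) = 326.3099 degrees

r = 3.6056, theta = 326.3099 degrees


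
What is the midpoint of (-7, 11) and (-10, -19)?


Midpoint = ((-7+-10)/2, (11+-19)/2) = (-8.5, -4)

(-8.5, -4)


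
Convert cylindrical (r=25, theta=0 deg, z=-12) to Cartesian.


x = 25 * cos(0) = 25
y = 25 * sin(0) = 0
z = -12

(25, 0, -12)


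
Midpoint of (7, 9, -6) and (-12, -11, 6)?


Midpoint = ((7+-12)/2, (9+-11)/2, (-6+6)/2) = (-2.5, -1, 0)

(-2.5, -1, 0)


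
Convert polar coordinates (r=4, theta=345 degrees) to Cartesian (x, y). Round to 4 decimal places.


x = 4 * cos(345) = 3.8637
y = 4 * sin(345) = -1.0353

(3.8637, -1.0353)


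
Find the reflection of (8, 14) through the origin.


Reflection through origin: (x, y) -> (-x, -y)
(8, 14) -> (-8, -14)

(-8, -14)


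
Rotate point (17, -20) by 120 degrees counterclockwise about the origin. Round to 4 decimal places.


x' = 17*cos(120) - -20*sin(120) = 8.8205
y' = 17*sin(120) + -20*cos(120) = 24.7224

(8.8205, 24.7224)


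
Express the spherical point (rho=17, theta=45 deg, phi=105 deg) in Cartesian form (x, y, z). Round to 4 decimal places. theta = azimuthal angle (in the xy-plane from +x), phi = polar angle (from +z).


x = 17 * sin(105) * cos(45) = 11.6112
y = 17 * sin(105) * sin(45) = 11.6112
z = 17 * cos(105) = -4.3999

(11.6112, 11.6112, -4.3999)


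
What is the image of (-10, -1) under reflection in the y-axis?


Reflection across y-axis: (x, y) -> (-x, y)
(-10, -1) -> (10, -1)

(10, -1)


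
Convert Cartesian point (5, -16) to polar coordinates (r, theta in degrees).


r = sqrt(5^2 + (-16)^2) = 16.7631
theta = atan2(-16, 5) = 287.354 degrees

r = 16.7631, theta = 287.354 degrees


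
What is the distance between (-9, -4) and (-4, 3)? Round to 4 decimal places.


d = sqrt((-4--9)^2 + (3--4)^2) = 8.6023

8.6023


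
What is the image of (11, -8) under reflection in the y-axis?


Reflection across y-axis: (x, y) -> (-x, y)
(11, -8) -> (-11, -8)

(-11, -8)


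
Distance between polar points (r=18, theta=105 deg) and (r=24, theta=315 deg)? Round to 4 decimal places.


d = sqrt(r1^2 + r2^2 - 2*r1*r2*cos(t2-t1))
d = sqrt(18^2 + 24^2 - 2*18*24*cos(315-105)) = 40.5986

40.5986


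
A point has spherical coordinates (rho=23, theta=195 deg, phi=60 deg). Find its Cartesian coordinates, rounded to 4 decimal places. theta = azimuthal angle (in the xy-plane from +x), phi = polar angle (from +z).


x = 23 * sin(60) * cos(195) = -19.2399
y = 23 * sin(60) * sin(195) = -5.1553
z = 23 * cos(60) = 11.5

(-19.2399, -5.1553, 11.5)


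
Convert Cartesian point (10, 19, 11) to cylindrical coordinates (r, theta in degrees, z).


r = sqrt(10^2 + 19^2) = 21.4709
theta = atan2(19, 10) = 62.2415 deg
z = 11

r = 21.4709, theta = 62.2415 deg, z = 11


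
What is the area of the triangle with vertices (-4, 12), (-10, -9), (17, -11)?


Area = |x1(y2-y3) + x2(y3-y1) + x3(y1-y2)| / 2
= |-4*(-9--11) + -10*(-11-12) + 17*(12--9)| / 2
= 289.5

289.5


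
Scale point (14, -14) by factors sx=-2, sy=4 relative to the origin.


Scaling: (x*sx, y*sy) = (14*-2, -14*4) = (-28, -56)

(-28, -56)


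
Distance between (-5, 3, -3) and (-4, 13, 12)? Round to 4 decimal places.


d = sqrt((-4--5)^2 + (13-3)^2 + (12--3)^2) = 18.0555

18.0555


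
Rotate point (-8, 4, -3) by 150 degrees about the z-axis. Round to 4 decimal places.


x' = -8*cos(150) - 4*sin(150) = 4.9282
y' = -8*sin(150) + 4*cos(150) = -7.4641
z' = -3

(4.9282, -7.4641, -3)


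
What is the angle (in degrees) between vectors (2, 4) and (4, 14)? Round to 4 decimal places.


dot = 2*4 + 4*14 = 64
|u| = 4.4721, |v| = 14.5602
cos(angle) = 0.9829
angle = 10.6197 degrees

10.6197 degrees


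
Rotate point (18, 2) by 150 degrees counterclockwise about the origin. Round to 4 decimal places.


x' = 18*cos(150) - 2*sin(150) = -16.5885
y' = 18*sin(150) + 2*cos(150) = 7.2679

(-16.5885, 7.2679)


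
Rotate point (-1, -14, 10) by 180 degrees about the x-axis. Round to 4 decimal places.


x' = -1
y' = -14*cos(180) - 10*sin(180) = 14
z' = -14*sin(180) + 10*cos(180) = -10

(-1, 14, -10)


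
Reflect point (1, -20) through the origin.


Reflection through origin: (x, y) -> (-x, -y)
(1, -20) -> (-1, 20)

(-1, 20)


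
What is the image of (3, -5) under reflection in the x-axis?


Reflection across x-axis: (x, y) -> (x, -y)
(3, -5) -> (3, 5)

(3, 5)


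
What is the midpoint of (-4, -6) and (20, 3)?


Midpoint = ((-4+20)/2, (-6+3)/2) = (8, -1.5)

(8, -1.5)


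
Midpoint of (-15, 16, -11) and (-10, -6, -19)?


Midpoint = ((-15+-10)/2, (16+-6)/2, (-11+-19)/2) = (-12.5, 5, -15)

(-12.5, 5, -15)


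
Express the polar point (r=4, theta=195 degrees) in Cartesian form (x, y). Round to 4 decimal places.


x = 4 * cos(195) = -3.8637
y = 4 * sin(195) = -1.0353

(-3.8637, -1.0353)


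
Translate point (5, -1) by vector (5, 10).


Translation: (x+dx, y+dy) = (5+5, -1+10) = (10, 9)

(10, 9)


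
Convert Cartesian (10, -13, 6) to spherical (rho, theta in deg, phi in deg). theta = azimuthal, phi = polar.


rho = sqrt(10^2 + (-13)^2 + 6^2) = 17.4642
theta = atan2(-13, 10) = 307.5686 deg
phi = acos(6/17.4642) = 69.9061 deg

rho = 17.4642, theta = 307.5686 deg, phi = 69.9061 deg


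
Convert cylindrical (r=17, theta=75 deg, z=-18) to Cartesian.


x = 17 * cos(75) = 4.3999
y = 17 * sin(75) = 16.4207
z = -18

(4.3999, 16.4207, -18)


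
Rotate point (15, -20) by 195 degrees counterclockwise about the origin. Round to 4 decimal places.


x' = 15*cos(195) - -20*sin(195) = -19.6653
y' = 15*sin(195) + -20*cos(195) = 15.4362

(-19.6653, 15.4362)


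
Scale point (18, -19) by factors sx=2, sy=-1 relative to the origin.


Scaling: (x*sx, y*sy) = (18*2, -19*-1) = (36, 19)

(36, 19)


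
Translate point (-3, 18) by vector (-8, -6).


Translation: (x+dx, y+dy) = (-3+-8, 18+-6) = (-11, 12)

(-11, 12)


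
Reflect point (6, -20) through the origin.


Reflection through origin: (x, y) -> (-x, -y)
(6, -20) -> (-6, 20)

(-6, 20)


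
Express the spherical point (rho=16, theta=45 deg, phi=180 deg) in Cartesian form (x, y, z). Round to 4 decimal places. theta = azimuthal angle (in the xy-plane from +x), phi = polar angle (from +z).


x = 16 * sin(180) * cos(45) = 0
y = 16 * sin(180) * sin(45) = 0
z = 16 * cos(180) = -16

(0, 0, -16)


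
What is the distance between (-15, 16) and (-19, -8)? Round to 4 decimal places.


d = sqrt((-19--15)^2 + (-8-16)^2) = 24.3311

24.3311


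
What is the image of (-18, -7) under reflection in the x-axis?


Reflection across x-axis: (x, y) -> (x, -y)
(-18, -7) -> (-18, 7)

(-18, 7)


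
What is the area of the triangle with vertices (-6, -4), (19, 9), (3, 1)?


Area = |x1(y2-y3) + x2(y3-y1) + x3(y1-y2)| / 2
= |-6*(9-1) + 19*(1--4) + 3*(-4-9)| / 2
= 4

4


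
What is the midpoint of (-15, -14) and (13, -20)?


Midpoint = ((-15+13)/2, (-14+-20)/2) = (-1, -17)

(-1, -17)


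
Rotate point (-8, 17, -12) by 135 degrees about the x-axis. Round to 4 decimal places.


x' = -8
y' = 17*cos(135) - -12*sin(135) = -3.5355
z' = 17*sin(135) + -12*cos(135) = 20.5061

(-8, -3.5355, 20.5061)


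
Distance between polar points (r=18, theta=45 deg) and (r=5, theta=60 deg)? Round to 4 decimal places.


d = sqrt(r1^2 + r2^2 - 2*r1*r2*cos(t2-t1))
d = sqrt(18^2 + 5^2 - 2*18*5*cos(60-45)) = 13.2338

13.2338


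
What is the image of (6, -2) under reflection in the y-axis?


Reflection across y-axis: (x, y) -> (-x, y)
(6, -2) -> (-6, -2)

(-6, -2)


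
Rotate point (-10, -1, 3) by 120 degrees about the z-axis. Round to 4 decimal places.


x' = -10*cos(120) - -1*sin(120) = 5.866
y' = -10*sin(120) + -1*cos(120) = -8.1603
z' = 3

(5.866, -8.1603, 3)


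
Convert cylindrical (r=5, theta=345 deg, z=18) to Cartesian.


x = 5 * cos(345) = 4.8296
y = 5 * sin(345) = -1.2941
z = 18

(4.8296, -1.2941, 18)


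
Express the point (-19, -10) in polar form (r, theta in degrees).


r = sqrt((-19)^2 + (-10)^2) = 21.4709
theta = atan2(-10, -19) = 207.7585 degrees

r = 21.4709, theta = 207.7585 degrees


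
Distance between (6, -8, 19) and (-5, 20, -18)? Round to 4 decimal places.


d = sqrt((-5-6)^2 + (20--8)^2 + (-18-19)^2) = 47.6865

47.6865


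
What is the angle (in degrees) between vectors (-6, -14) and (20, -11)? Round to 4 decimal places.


dot = -6*20 + -14*-11 = 34
|u| = 15.2315, |v| = 22.8254
cos(angle) = 0.0978
angle = 84.3878 degrees

84.3878 degrees


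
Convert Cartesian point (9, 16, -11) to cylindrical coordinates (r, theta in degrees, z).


r = sqrt(9^2 + 16^2) = 18.3576
theta = atan2(16, 9) = 60.6422 deg
z = -11

r = 18.3576, theta = 60.6422 deg, z = -11


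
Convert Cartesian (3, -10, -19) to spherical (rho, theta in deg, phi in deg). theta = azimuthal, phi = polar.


rho = sqrt(3^2 + (-10)^2 + (-19)^2) = 21.6795
theta = atan2(-10, 3) = 286.6992 deg
phi = acos(-19/21.6795) = 151.2117 deg

rho = 21.6795, theta = 286.6992 deg, phi = 151.2117 deg


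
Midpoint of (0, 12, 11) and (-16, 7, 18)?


Midpoint = ((0+-16)/2, (12+7)/2, (11+18)/2) = (-8, 9.5, 14.5)

(-8, 9.5, 14.5)


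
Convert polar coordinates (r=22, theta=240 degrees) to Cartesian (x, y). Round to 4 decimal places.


x = 22 * cos(240) = -11
y = 22 * sin(240) = -19.0526

(-11, -19.0526)


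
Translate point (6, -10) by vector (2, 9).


Translation: (x+dx, y+dy) = (6+2, -10+9) = (8, -1)

(8, -1)


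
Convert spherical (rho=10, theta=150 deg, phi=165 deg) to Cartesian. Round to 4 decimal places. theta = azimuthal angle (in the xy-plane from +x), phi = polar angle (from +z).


x = 10 * sin(165) * cos(150) = -2.2414
y = 10 * sin(165) * sin(150) = 1.2941
z = 10 * cos(165) = -9.6593

(-2.2414, 1.2941, -9.6593)


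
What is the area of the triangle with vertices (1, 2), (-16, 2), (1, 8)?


Area = |x1(y2-y3) + x2(y3-y1) + x3(y1-y2)| / 2
= |1*(2-8) + -16*(8-2) + 1*(2-2)| / 2
= 51

51


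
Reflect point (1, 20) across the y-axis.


Reflection across y-axis: (x, y) -> (-x, y)
(1, 20) -> (-1, 20)

(-1, 20)


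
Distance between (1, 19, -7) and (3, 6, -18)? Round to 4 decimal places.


d = sqrt((3-1)^2 + (6-19)^2 + (-18--7)^2) = 17.1464

17.1464


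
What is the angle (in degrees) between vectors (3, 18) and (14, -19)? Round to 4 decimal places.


dot = 3*14 + 18*-19 = -300
|u| = 18.2483, |v| = 23.6008
cos(angle) = -0.6966
angle = 134.1533 degrees

134.1533 degrees


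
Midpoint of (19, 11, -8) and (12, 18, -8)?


Midpoint = ((19+12)/2, (11+18)/2, (-8+-8)/2) = (15.5, 14.5, -8)

(15.5, 14.5, -8)


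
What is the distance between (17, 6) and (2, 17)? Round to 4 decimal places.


d = sqrt((2-17)^2 + (17-6)^2) = 18.6011

18.6011


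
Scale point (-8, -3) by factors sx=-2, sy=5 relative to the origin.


Scaling: (x*sx, y*sy) = (-8*-2, -3*5) = (16, -15)

(16, -15)


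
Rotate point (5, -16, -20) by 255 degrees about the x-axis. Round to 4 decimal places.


x' = 5
y' = -16*cos(255) - -20*sin(255) = -15.1774
z' = -16*sin(255) + -20*cos(255) = 20.6312

(5, -15.1774, 20.6312)


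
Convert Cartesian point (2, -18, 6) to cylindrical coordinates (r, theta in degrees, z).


r = sqrt(2^2 + (-18)^2) = 18.1108
theta = atan2(-18, 2) = 276.3402 deg
z = 6

r = 18.1108, theta = 276.3402 deg, z = 6


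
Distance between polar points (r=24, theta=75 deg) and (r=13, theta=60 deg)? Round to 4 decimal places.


d = sqrt(r1^2 + r2^2 - 2*r1*r2*cos(t2-t1))
d = sqrt(24^2 + 13^2 - 2*24*13*cos(60-75)) = 11.9274

11.9274


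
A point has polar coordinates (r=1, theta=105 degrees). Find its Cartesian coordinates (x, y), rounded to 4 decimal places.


x = 1 * cos(105) = -0.2588
y = 1 * sin(105) = 0.9659

(-0.2588, 0.9659)


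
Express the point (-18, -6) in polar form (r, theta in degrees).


r = sqrt((-18)^2 + (-6)^2) = 18.9737
theta = atan2(-6, -18) = 198.4349 degrees

r = 18.9737, theta = 198.4349 degrees


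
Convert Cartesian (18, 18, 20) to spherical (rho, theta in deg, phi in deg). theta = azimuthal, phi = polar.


rho = sqrt(18^2 + 18^2 + 20^2) = 32.3728
theta = atan2(18, 18) = 45 deg
phi = acos(20/32.3728) = 51.8442 deg

rho = 32.3728, theta = 45 deg, phi = 51.8442 deg


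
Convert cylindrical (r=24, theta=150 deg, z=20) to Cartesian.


x = 24 * cos(150) = -20.7846
y = 24 * sin(150) = 12
z = 20

(-20.7846, 12, 20)


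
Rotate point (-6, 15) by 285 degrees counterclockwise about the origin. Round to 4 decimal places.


x' = -6*cos(285) - 15*sin(285) = 12.936
y' = -6*sin(285) + 15*cos(285) = 9.6778

(12.936, 9.6778)


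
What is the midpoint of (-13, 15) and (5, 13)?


Midpoint = ((-13+5)/2, (15+13)/2) = (-4, 14)

(-4, 14)


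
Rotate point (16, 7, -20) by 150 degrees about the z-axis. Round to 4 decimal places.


x' = 16*cos(150) - 7*sin(150) = -17.3564
y' = 16*sin(150) + 7*cos(150) = 1.9378
z' = -20

(-17.3564, 1.9378, -20)


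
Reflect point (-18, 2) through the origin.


Reflection through origin: (x, y) -> (-x, -y)
(-18, 2) -> (18, -2)

(18, -2)


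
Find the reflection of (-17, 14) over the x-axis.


Reflection across x-axis: (x, y) -> (x, -y)
(-17, 14) -> (-17, -14)

(-17, -14)


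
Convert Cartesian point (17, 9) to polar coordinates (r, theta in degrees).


r = sqrt(17^2 + 9^2) = 19.2354
theta = atan2(9, 17) = 27.8973 degrees

r = 19.2354, theta = 27.8973 degrees


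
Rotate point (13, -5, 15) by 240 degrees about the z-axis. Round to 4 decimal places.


x' = 13*cos(240) - -5*sin(240) = -10.8301
y' = 13*sin(240) + -5*cos(240) = -8.7583
z' = 15

(-10.8301, -8.7583, 15)


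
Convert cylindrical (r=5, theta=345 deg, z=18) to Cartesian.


x = 5 * cos(345) = 4.8296
y = 5 * sin(345) = -1.2941
z = 18

(4.8296, -1.2941, 18)


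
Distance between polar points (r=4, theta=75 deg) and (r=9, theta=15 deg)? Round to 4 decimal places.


d = sqrt(r1^2 + r2^2 - 2*r1*r2*cos(t2-t1))
d = sqrt(4^2 + 9^2 - 2*4*9*cos(15-75)) = 7.8102

7.8102


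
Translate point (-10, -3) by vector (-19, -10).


Translation: (x+dx, y+dy) = (-10+-19, -3+-10) = (-29, -13)

(-29, -13)


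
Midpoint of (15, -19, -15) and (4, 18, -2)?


Midpoint = ((15+4)/2, (-19+18)/2, (-15+-2)/2) = (9.5, -0.5, -8.5)

(9.5, -0.5, -8.5)


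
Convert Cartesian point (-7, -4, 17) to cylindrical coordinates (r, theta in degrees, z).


r = sqrt((-7)^2 + (-4)^2) = 8.0623
theta = atan2(-4, -7) = 209.7449 deg
z = 17

r = 8.0623, theta = 209.7449 deg, z = 17


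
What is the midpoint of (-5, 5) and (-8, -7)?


Midpoint = ((-5+-8)/2, (5+-7)/2) = (-6.5, -1)

(-6.5, -1)


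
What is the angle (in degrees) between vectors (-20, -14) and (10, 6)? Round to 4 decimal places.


dot = -20*10 + -14*6 = -284
|u| = 24.4131, |v| = 11.6619
cos(angle) = -0.9975
angle = 175.9717 degrees

175.9717 degrees


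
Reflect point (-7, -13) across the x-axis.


Reflection across x-axis: (x, y) -> (x, -y)
(-7, -13) -> (-7, 13)

(-7, 13)


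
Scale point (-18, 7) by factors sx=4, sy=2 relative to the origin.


Scaling: (x*sx, y*sy) = (-18*4, 7*2) = (-72, 14)

(-72, 14)


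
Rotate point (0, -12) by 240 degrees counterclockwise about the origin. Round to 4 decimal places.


x' = 0*cos(240) - -12*sin(240) = -10.3923
y' = 0*sin(240) + -12*cos(240) = 6

(-10.3923, 6)


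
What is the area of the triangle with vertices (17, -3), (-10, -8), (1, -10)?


Area = |x1(y2-y3) + x2(y3-y1) + x3(y1-y2)| / 2
= |17*(-8--10) + -10*(-10--3) + 1*(-3--8)| / 2
= 54.5

54.5


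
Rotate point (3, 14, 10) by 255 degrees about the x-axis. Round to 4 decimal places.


x' = 3
y' = 14*cos(255) - 10*sin(255) = 6.0358
z' = 14*sin(255) + 10*cos(255) = -16.1112

(3, 6.0358, -16.1112)


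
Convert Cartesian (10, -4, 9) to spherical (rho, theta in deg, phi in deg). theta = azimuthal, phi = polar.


rho = sqrt(10^2 + (-4)^2 + 9^2) = 14.0357
theta = atan2(-4, 10) = 338.1986 deg
phi = acos(9/14.0357) = 50.1169 deg

rho = 14.0357, theta = 338.1986 deg, phi = 50.1169 deg


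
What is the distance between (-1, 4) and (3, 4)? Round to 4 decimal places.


d = sqrt((3--1)^2 + (4-4)^2) = 4

4


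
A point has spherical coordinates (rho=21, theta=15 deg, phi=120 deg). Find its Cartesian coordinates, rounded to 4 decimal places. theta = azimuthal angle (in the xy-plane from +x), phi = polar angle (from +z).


x = 21 * sin(120) * cos(15) = 17.5668
y = 21 * sin(120) * sin(15) = 4.707
z = 21 * cos(120) = -10.5

(17.5668, 4.707, -10.5)


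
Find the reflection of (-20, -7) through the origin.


Reflection through origin: (x, y) -> (-x, -y)
(-20, -7) -> (20, 7)

(20, 7)


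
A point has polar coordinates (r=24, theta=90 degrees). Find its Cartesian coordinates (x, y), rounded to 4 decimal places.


x = 24 * cos(90) = 0
y = 24 * sin(90) = 24

(0, 24)


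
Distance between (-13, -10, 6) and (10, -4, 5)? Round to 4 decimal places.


d = sqrt((10--13)^2 + (-4--10)^2 + (5-6)^2) = 23.7908

23.7908


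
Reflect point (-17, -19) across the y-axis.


Reflection across y-axis: (x, y) -> (-x, y)
(-17, -19) -> (17, -19)

(17, -19)


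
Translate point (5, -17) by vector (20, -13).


Translation: (x+dx, y+dy) = (5+20, -17+-13) = (25, -30)

(25, -30)


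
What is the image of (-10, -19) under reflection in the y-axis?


Reflection across y-axis: (x, y) -> (-x, y)
(-10, -19) -> (10, -19)

(10, -19)


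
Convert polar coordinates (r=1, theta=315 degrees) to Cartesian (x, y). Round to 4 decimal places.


x = 1 * cos(315) = 0.7071
y = 1 * sin(315) = -0.7071

(0.7071, -0.7071)


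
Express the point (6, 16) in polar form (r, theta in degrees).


r = sqrt(6^2 + 16^2) = 17.088
theta = atan2(16, 6) = 69.444 degrees

r = 17.088, theta = 69.444 degrees


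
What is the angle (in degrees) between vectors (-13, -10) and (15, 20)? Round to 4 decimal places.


dot = -13*15 + -10*20 = -395
|u| = 16.4012, |v| = 25
cos(angle) = -0.9633
angle = 164.4385 degrees

164.4385 degrees


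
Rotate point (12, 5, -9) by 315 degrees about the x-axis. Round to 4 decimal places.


x' = 12
y' = 5*cos(315) - -9*sin(315) = -2.8284
z' = 5*sin(315) + -9*cos(315) = -9.8995

(12, -2.8284, -9.8995)


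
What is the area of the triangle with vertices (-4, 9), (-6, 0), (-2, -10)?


Area = |x1(y2-y3) + x2(y3-y1) + x3(y1-y2)| / 2
= |-4*(0--10) + -6*(-10-9) + -2*(9-0)| / 2
= 28

28


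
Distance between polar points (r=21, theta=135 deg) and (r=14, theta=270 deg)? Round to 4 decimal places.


d = sqrt(r1^2 + r2^2 - 2*r1*r2*cos(t2-t1))
d = sqrt(21^2 + 14^2 - 2*21*14*cos(270-135)) = 32.4466

32.4466


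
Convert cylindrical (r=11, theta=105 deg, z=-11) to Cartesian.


x = 11 * cos(105) = -2.847
y = 11 * sin(105) = 10.6252
z = -11

(-2.847, 10.6252, -11)


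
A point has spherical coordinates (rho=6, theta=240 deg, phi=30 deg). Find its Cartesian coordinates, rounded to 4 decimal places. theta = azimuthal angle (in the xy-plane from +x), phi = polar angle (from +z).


x = 6 * sin(30) * cos(240) = -1.5
y = 6 * sin(30) * sin(240) = -2.5981
z = 6 * cos(30) = 5.1962

(-1.5, -2.5981, 5.1962)


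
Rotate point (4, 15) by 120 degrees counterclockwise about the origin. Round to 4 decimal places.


x' = 4*cos(120) - 15*sin(120) = -14.9904
y' = 4*sin(120) + 15*cos(120) = -4.0359

(-14.9904, -4.0359)


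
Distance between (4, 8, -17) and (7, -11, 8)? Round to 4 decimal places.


d = sqrt((7-4)^2 + (-11-8)^2 + (8--17)^2) = 31.5436

31.5436


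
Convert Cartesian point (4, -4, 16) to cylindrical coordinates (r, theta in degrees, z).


r = sqrt(4^2 + (-4)^2) = 5.6569
theta = atan2(-4, 4) = 315 deg
z = 16

r = 5.6569, theta = 315 deg, z = 16


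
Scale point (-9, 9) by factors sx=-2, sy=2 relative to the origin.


Scaling: (x*sx, y*sy) = (-9*-2, 9*2) = (18, 18)

(18, 18)


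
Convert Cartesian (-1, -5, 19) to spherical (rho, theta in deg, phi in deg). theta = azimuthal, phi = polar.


rho = sqrt((-1)^2 + (-5)^2 + 19^2) = 19.6723
theta = atan2(-5, -1) = 258.6901 deg
phi = acos(19/19.6723) = 15.0225 deg

rho = 19.6723, theta = 258.6901 deg, phi = 15.0225 deg


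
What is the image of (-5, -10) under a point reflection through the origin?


Reflection through origin: (x, y) -> (-x, -y)
(-5, -10) -> (5, 10)

(5, 10)


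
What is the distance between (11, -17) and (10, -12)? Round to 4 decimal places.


d = sqrt((10-11)^2 + (-12--17)^2) = 5.099

5.099


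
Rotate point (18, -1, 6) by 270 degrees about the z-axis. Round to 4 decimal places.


x' = 18*cos(270) - -1*sin(270) = -1
y' = 18*sin(270) + -1*cos(270) = -18
z' = 6

(-1, -18, 6)


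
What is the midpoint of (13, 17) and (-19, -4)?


Midpoint = ((13+-19)/2, (17+-4)/2) = (-3, 6.5)

(-3, 6.5)


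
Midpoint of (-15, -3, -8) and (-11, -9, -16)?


Midpoint = ((-15+-11)/2, (-3+-9)/2, (-8+-16)/2) = (-13, -6, -12)

(-13, -6, -12)


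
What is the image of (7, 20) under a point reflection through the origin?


Reflection through origin: (x, y) -> (-x, -y)
(7, 20) -> (-7, -20)

(-7, -20)


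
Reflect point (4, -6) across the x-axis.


Reflection across x-axis: (x, y) -> (x, -y)
(4, -6) -> (4, 6)

(4, 6)


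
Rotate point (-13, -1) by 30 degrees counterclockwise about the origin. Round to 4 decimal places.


x' = -13*cos(30) - -1*sin(30) = -10.7583
y' = -13*sin(30) + -1*cos(30) = -7.366

(-10.7583, -7.366)


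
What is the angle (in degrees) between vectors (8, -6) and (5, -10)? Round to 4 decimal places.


dot = 8*5 + -6*-10 = 100
|u| = 10, |v| = 11.1803
cos(angle) = 0.8944
angle = 26.5651 degrees

26.5651 degrees


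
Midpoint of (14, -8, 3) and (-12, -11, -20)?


Midpoint = ((14+-12)/2, (-8+-11)/2, (3+-20)/2) = (1, -9.5, -8.5)

(1, -9.5, -8.5)


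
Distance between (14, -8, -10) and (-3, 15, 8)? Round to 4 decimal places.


d = sqrt((-3-14)^2 + (15--8)^2 + (8--10)^2) = 33.7935

33.7935


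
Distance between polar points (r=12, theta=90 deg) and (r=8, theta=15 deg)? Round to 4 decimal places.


d = sqrt(r1^2 + r2^2 - 2*r1*r2*cos(t2-t1))
d = sqrt(12^2 + 8^2 - 2*12*8*cos(15-90)) = 12.582

12.582


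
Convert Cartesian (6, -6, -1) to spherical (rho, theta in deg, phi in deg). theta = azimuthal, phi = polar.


rho = sqrt(6^2 + (-6)^2 + (-1)^2) = 8.544
theta = atan2(-6, 6) = 315 deg
phi = acos(-1/8.544) = 96.7214 deg

rho = 8.544, theta = 315 deg, phi = 96.7214 deg


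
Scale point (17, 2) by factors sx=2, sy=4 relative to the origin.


Scaling: (x*sx, y*sy) = (17*2, 2*4) = (34, 8)

(34, 8)


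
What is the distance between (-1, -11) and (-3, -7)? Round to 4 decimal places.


d = sqrt((-3--1)^2 + (-7--11)^2) = 4.4721

4.4721


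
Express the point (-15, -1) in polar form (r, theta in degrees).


r = sqrt((-15)^2 + (-1)^2) = 15.0333
theta = atan2(-1, -15) = 183.8141 degrees

r = 15.0333, theta = 183.8141 degrees


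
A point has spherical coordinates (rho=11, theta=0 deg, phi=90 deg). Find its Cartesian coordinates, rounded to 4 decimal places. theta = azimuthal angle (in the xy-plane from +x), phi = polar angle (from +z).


x = 11 * sin(90) * cos(0) = 11
y = 11 * sin(90) * sin(0) = 0
z = 11 * cos(90) = 0

(11, 0, 0)


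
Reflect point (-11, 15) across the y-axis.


Reflection across y-axis: (x, y) -> (-x, y)
(-11, 15) -> (11, 15)

(11, 15)


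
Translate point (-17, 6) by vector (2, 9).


Translation: (x+dx, y+dy) = (-17+2, 6+9) = (-15, 15)

(-15, 15)


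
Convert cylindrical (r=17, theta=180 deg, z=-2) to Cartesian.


x = 17 * cos(180) = -17
y = 17 * sin(180) = 0
z = -2

(-17, 0, -2)


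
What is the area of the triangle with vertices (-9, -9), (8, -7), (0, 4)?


Area = |x1(y2-y3) + x2(y3-y1) + x3(y1-y2)| / 2
= |-9*(-7-4) + 8*(4--9) + 0*(-9--7)| / 2
= 101.5

101.5


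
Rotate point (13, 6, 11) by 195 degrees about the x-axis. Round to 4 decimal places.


x' = 13
y' = 6*cos(195) - 11*sin(195) = -2.9485
z' = 6*sin(195) + 11*cos(195) = -12.1781

(13, -2.9485, -12.1781)


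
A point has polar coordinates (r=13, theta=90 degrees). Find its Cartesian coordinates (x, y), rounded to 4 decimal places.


x = 13 * cos(90) = 0
y = 13 * sin(90) = 13

(0, 13)


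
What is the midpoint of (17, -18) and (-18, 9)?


Midpoint = ((17+-18)/2, (-18+9)/2) = (-0.5, -4.5)

(-0.5, -4.5)


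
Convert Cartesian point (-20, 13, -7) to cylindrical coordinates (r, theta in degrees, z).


r = sqrt((-20)^2 + 13^2) = 23.8537
theta = atan2(13, -20) = 146.9761 deg
z = -7

r = 23.8537, theta = 146.9761 deg, z = -7


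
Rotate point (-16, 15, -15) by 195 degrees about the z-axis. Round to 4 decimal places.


x' = -16*cos(195) - 15*sin(195) = 19.3371
y' = -16*sin(195) + 15*cos(195) = -10.3478
z' = -15

(19.3371, -10.3478, -15)


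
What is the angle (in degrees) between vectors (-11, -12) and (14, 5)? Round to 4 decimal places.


dot = -11*14 + -12*5 = -214
|u| = 16.2788, |v| = 14.8661
cos(angle) = -0.8843
angle = 152.1643 degrees

152.1643 degrees


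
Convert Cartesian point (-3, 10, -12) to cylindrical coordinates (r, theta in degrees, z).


r = sqrt((-3)^2 + 10^2) = 10.4403
theta = atan2(10, -3) = 106.6992 deg
z = -12

r = 10.4403, theta = 106.6992 deg, z = -12


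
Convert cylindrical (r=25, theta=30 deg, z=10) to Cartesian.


x = 25 * cos(30) = 21.6506
y = 25 * sin(30) = 12.5
z = 10

(21.6506, 12.5, 10)


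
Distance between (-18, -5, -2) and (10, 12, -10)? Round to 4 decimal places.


d = sqrt((10--18)^2 + (12--5)^2 + (-10--2)^2) = 33.7194

33.7194


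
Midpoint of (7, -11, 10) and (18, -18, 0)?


Midpoint = ((7+18)/2, (-11+-18)/2, (10+0)/2) = (12.5, -14.5, 5)

(12.5, -14.5, 5)


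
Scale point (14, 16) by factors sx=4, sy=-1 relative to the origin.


Scaling: (x*sx, y*sy) = (14*4, 16*-1) = (56, -16)

(56, -16)


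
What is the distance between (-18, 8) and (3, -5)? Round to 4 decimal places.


d = sqrt((3--18)^2 + (-5-8)^2) = 24.6982

24.6982


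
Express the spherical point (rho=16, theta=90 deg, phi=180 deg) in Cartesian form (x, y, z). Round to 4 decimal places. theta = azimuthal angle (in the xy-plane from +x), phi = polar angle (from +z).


x = 16 * sin(180) * cos(90) = 0
y = 16 * sin(180) * sin(90) = 0
z = 16 * cos(180) = -16

(0, 0, -16)


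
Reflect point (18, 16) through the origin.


Reflection through origin: (x, y) -> (-x, -y)
(18, 16) -> (-18, -16)

(-18, -16)


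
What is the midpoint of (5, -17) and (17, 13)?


Midpoint = ((5+17)/2, (-17+13)/2) = (11, -2)

(11, -2)


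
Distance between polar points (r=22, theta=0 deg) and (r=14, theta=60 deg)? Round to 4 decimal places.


d = sqrt(r1^2 + r2^2 - 2*r1*r2*cos(t2-t1))
d = sqrt(22^2 + 14^2 - 2*22*14*cos(60-0)) = 19.2873

19.2873


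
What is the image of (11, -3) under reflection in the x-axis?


Reflection across x-axis: (x, y) -> (x, -y)
(11, -3) -> (11, 3)

(11, 3)


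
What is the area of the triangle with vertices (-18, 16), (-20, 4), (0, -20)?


Area = |x1(y2-y3) + x2(y3-y1) + x3(y1-y2)| / 2
= |-18*(4--20) + -20*(-20-16) + 0*(16-4)| / 2
= 144

144


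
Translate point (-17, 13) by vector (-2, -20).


Translation: (x+dx, y+dy) = (-17+-2, 13+-20) = (-19, -7)

(-19, -7)


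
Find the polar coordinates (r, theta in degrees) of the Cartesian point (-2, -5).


r = sqrt((-2)^2 + (-5)^2) = 5.3852
theta = atan2(-5, -2) = 248.1986 degrees

r = 5.3852, theta = 248.1986 degrees


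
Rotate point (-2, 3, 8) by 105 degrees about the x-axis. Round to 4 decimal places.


x' = -2
y' = 3*cos(105) - 8*sin(105) = -8.5039
z' = 3*sin(105) + 8*cos(105) = 0.8272

(-2, -8.5039, 0.8272)


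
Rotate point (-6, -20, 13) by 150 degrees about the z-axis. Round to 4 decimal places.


x' = -6*cos(150) - -20*sin(150) = 15.1962
y' = -6*sin(150) + -20*cos(150) = 14.3205
z' = 13

(15.1962, 14.3205, 13)


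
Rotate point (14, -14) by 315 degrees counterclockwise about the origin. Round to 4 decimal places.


x' = 14*cos(315) - -14*sin(315) = 0
y' = 14*sin(315) + -14*cos(315) = -19.799

(0, -19.799)


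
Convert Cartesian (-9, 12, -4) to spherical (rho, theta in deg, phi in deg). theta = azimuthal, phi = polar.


rho = sqrt((-9)^2 + 12^2 + (-4)^2) = 15.5242
theta = atan2(12, -9) = 126.8699 deg
phi = acos(-4/15.5242) = 104.9314 deg

rho = 15.5242, theta = 126.8699 deg, phi = 104.9314 deg
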